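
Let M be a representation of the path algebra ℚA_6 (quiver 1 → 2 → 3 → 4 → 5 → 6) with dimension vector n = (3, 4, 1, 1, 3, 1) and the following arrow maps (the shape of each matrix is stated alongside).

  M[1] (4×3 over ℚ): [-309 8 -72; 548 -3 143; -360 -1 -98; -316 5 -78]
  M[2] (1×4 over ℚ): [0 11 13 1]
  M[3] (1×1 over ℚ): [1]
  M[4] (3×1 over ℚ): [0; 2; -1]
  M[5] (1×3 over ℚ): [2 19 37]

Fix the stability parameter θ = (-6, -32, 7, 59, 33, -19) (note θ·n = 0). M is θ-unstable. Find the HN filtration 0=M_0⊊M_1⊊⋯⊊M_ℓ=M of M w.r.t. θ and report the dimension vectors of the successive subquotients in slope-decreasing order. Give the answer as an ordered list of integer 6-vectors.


Barcode: M ≅ I[1,2]^2, I[1,6], I[2,2], I[5,5]^2. HN layers by μ_θ (5 steps, strictly decreasing):
  μ^(1)=33; μ^(2)=73/3; μ^(3)=7; μ^(4)=-19; μ^(5)=-32

((0, 0, 0, 0, 2, 0); (0, 0, 0, 1, 1, 1); (0, 0, 1, 0, 0, 0); (3, 3, 0, 0, 0, 0); (0, 1, 0, 0, 0, 0))


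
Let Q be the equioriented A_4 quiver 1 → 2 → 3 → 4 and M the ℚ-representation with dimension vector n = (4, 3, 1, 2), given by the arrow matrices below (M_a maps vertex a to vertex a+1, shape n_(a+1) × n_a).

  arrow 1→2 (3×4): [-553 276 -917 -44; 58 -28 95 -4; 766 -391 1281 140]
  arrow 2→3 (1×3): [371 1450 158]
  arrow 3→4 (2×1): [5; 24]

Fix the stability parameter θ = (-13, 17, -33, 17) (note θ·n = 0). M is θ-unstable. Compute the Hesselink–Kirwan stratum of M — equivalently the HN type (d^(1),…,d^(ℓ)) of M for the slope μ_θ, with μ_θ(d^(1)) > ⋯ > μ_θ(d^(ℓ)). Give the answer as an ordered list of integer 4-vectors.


Barcode: M ≅ I[1,1], I[1,2]^2, I[1,4], I[4,4]. HN layers by μ_θ (3 steps, strictly decreasing):
  μ^(1)=17; μ^(2)=-8; μ^(3)=-13

((0, 2, 0, 2); (0, 1, 1, 0); (4, 0, 0, 0))


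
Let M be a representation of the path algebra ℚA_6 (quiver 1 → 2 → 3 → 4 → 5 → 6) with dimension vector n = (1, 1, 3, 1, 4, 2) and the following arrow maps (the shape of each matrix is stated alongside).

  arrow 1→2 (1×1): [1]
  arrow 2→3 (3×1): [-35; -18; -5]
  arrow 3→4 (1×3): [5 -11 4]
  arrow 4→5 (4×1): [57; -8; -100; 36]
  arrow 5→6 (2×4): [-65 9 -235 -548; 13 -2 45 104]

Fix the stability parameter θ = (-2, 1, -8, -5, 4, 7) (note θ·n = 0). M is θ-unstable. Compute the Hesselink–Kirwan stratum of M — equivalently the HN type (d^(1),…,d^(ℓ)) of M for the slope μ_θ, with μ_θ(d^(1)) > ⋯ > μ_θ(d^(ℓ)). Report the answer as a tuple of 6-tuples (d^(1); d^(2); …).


Barcode: M ≅ I[1,6], I[3,3]^2, I[5,5]^2, I[5,6]. HN layers by μ_θ (4 steps, strictly decreasing):
  μ^(1)=7; μ^(2)=4; μ^(3)=-7/2; μ^(4)=-8

((0, 0, 0, 0, 0, 2); (0, 0, 0, 0, 4, 0); (1, 1, 1, 1, 0, 0); (0, 0, 2, 0, 0, 0))


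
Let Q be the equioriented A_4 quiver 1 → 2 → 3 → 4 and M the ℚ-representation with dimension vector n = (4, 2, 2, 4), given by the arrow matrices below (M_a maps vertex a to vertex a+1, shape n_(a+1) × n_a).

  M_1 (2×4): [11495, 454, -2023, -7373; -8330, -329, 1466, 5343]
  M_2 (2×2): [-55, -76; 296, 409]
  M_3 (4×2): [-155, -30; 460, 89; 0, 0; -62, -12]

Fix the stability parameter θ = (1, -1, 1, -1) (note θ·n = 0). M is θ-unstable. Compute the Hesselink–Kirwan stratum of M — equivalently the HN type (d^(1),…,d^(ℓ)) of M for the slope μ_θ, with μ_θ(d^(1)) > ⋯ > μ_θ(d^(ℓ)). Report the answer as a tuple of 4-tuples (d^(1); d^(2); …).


Via rank(M_{q-1}∘⋯∘M_p): M ≅ I[1,1]^2, I[1,4]^2, I[4,4]^2.
μ_θ-semistable layers: μ^(1)=1; μ^(2)=0; μ^(3)=-1

((2, 0, 0, 0); (2, 2, 2, 2); (0, 0, 0, 2))


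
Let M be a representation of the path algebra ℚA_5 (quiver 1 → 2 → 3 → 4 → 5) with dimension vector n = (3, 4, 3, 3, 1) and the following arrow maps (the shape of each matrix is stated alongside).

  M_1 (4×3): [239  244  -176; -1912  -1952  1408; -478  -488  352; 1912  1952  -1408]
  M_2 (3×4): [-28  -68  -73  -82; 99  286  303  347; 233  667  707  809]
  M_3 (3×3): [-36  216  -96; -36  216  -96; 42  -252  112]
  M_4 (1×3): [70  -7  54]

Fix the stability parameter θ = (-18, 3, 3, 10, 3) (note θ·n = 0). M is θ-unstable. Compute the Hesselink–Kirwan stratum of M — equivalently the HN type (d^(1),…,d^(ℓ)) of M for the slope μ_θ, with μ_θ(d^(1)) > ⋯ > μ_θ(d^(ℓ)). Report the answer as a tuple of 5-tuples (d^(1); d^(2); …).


Interval decomposition of M: I[1,1]^2, I[1,3], I[2,2], I[2,3], I[2,4], I[4,4], I[4,5].
HN type (ℓ=4): μ^(1)=10; μ^(2)=13/2; μ^(3)=3; μ^(4)=-18

((0, 0, 0, 2, 0); (0, 0, 0, 1, 1); (0, 4, 3, 0, 0); (3, 0, 0, 0, 0))


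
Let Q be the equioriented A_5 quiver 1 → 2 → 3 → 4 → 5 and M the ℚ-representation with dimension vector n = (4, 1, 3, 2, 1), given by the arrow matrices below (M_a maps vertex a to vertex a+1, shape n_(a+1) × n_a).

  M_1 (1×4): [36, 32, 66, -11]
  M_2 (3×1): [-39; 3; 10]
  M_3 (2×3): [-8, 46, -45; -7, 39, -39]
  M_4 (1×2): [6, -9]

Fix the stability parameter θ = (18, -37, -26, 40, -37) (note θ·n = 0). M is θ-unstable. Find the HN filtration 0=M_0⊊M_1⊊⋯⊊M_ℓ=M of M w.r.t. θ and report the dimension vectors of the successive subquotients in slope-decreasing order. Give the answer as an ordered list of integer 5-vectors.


Barcode: M ≅ I[1,1]^3, I[1,3], I[3,4], I[3,5]. HN layers by μ_θ (5 steps, strictly decreasing):
  μ^(1)=40; μ^(2)=18; μ^(3)=3/2; μ^(4)=-15; μ^(5)=-26

((0, 0, 0, 1, 0); (3, 0, 0, 0, 0); (0, 0, 0, 1, 1); (1, 1, 1, 0, 0); (0, 0, 2, 0, 0))


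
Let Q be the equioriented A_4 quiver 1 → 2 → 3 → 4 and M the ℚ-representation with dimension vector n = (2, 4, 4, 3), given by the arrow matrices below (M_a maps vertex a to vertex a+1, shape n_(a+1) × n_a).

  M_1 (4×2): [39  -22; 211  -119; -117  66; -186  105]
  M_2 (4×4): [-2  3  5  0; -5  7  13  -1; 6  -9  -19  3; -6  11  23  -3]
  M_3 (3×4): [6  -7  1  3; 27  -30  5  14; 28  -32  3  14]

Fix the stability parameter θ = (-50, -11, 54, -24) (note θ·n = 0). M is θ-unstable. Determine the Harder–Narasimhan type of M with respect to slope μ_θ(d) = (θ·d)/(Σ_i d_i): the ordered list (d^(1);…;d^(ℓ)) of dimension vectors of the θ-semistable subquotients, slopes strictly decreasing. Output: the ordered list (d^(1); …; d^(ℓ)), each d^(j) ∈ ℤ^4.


Barcode: M ≅ I[1,4]^2, I[2,3], I[2,4]. HN layers by μ_θ (4 steps, strictly decreasing):
  μ^(1)=54; μ^(2)=15; μ^(3)=-11; μ^(4)=-50

((0, 0, 1, 0); (0, 0, 3, 3); (0, 4, 0, 0); (2, 0, 0, 0))


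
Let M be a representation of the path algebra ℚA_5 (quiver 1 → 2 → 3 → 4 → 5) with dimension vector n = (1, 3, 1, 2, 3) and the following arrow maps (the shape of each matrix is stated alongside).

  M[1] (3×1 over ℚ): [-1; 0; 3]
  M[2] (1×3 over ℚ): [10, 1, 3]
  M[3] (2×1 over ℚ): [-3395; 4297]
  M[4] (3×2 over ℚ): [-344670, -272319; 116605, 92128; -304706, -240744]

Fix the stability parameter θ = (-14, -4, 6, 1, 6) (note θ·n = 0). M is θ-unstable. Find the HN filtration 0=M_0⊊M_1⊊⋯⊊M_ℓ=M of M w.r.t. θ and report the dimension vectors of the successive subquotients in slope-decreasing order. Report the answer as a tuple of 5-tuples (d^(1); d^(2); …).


Barcode: M ≅ I[1,5], I[2,2]^2, I[4,5], I[5,5]. HN layers by μ_θ (5 steps, strictly decreasing):
  μ^(1)=6; μ^(2)=7/2; μ^(3)=1; μ^(4)=-4; μ^(5)=-14

((0, 0, 0, 0, 3); (0, 0, 1, 1, 0); (0, 0, 0, 1, 0); (0, 3, 0, 0, 0); (1, 0, 0, 0, 0))


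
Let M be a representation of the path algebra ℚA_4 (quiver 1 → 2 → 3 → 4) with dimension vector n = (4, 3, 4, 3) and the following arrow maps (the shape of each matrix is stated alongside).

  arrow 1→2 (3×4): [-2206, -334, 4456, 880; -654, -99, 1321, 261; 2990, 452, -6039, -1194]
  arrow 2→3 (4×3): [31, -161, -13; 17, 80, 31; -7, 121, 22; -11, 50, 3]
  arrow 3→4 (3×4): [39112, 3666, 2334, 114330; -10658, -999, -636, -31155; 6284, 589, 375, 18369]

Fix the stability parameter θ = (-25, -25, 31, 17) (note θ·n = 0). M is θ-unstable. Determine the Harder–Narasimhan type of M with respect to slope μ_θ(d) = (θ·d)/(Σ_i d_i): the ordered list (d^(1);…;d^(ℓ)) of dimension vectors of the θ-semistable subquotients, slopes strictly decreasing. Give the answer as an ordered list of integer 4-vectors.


Barcode: M ≅ I[1,1], I[1,3]^2, I[1,4], I[3,4], I[4,4]. HN layers by μ_θ (4 steps, strictly decreasing):
  μ^(1)=31; μ^(2)=24; μ^(3)=17; μ^(4)=-25

((0, 0, 2, 0); (0, 0, 2, 2); (0, 0, 0, 1); (4, 3, 0, 0))


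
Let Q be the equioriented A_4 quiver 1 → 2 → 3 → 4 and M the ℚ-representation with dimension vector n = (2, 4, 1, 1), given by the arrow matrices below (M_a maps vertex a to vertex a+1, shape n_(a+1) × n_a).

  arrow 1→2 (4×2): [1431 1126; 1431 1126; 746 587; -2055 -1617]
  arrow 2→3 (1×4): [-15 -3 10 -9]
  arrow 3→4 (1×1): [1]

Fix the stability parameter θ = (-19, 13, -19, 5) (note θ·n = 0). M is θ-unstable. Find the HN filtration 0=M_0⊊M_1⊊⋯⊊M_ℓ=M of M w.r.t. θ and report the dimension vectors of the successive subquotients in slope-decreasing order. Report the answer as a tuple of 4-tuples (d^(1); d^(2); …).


Barcode: M ≅ I[1,2], I[1,4], I[2,2]^2. HN layers by μ_θ (4 steps, strictly decreasing):
  μ^(1)=13; μ^(2)=5; μ^(3)=-3; μ^(4)=-19

((0, 3, 0, 0); (0, 0, 0, 1); (0, 1, 1, 0); (2, 0, 0, 0))


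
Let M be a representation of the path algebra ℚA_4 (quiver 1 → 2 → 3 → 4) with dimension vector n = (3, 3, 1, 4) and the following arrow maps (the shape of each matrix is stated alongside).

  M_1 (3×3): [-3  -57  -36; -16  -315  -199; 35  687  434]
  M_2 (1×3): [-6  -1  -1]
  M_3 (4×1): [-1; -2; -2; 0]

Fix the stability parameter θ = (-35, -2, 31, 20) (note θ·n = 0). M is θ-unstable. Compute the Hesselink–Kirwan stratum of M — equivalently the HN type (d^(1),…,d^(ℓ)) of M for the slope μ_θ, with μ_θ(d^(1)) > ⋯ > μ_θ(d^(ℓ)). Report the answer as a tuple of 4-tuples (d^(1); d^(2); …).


Via rank(M_{q-1}∘⋯∘M_p): M ≅ I[1,1], I[1,2], I[1,4], I[2,2], I[4,4]^3.
μ_θ-semistable layers: μ^(1)=51/2; μ^(2)=20; μ^(3)=-2; μ^(4)=-35

((0, 0, 1, 1); (0, 0, 0, 3); (0, 3, 0, 0); (3, 0, 0, 0))


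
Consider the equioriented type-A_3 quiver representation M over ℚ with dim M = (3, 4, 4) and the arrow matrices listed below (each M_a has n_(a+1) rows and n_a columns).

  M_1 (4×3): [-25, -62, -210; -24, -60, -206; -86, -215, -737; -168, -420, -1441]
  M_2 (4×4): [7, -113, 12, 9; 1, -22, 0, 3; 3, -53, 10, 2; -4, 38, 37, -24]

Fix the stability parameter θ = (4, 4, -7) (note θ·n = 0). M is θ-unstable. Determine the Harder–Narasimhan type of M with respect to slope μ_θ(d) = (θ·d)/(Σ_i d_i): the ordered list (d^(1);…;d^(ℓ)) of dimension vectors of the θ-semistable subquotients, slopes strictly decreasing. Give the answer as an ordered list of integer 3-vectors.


Interval decomposition of M: I[1,3]^3, I[2,3].
HN type (ℓ=2): μ^(1)=1/3; μ^(2)=-3/2

((3, 3, 3); (0, 1, 1))


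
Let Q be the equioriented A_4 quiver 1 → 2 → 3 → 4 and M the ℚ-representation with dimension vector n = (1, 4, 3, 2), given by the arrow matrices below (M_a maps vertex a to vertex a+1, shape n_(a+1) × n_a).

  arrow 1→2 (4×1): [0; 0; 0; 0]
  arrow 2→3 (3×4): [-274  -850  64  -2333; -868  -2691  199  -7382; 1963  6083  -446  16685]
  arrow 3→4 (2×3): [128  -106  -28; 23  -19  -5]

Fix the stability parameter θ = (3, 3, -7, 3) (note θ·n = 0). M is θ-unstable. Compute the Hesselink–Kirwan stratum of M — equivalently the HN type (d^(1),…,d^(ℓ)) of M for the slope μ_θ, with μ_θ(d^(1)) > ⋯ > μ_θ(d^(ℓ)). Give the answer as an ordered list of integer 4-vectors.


Interval decomposition of M: I[1,1], I[2,2], I[2,3], I[2,4]^2.
HN type (ℓ=2): μ^(1)=3; μ^(2)=-2

((1, 1, 0, 2); (0, 3, 3, 0))


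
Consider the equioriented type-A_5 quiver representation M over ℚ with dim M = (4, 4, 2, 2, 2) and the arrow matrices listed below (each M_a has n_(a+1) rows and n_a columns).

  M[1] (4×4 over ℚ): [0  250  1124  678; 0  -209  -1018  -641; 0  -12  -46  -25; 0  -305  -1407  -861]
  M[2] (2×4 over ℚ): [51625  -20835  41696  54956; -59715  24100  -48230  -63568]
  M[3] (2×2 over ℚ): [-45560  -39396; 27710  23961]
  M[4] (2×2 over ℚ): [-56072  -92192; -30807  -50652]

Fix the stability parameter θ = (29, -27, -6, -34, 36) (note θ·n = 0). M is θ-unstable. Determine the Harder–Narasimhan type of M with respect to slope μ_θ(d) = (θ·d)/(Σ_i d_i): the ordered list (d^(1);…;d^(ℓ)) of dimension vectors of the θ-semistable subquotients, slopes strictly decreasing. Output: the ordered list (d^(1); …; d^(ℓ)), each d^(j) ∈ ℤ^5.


Barcode: M ≅ I[1,1], I[1,2], I[1,3], I[1,4], I[2,2], I[4,5], I[5,5]. HN layers by μ_θ (7 steps, strictly decreasing):
  μ^(1)=36; μ^(2)=29; μ^(3)=1; μ^(4)=-4/3; μ^(5)=-19/2; μ^(6)=-27; μ^(7)=-34

((0, 0, 0, 0, 2); (1, 0, 0, 0, 0); (1, 1, 0, 0, 0); (1, 1, 1, 0, 0); (1, 1, 1, 1, 0); (0, 1, 0, 0, 0); (0, 0, 0, 1, 0))


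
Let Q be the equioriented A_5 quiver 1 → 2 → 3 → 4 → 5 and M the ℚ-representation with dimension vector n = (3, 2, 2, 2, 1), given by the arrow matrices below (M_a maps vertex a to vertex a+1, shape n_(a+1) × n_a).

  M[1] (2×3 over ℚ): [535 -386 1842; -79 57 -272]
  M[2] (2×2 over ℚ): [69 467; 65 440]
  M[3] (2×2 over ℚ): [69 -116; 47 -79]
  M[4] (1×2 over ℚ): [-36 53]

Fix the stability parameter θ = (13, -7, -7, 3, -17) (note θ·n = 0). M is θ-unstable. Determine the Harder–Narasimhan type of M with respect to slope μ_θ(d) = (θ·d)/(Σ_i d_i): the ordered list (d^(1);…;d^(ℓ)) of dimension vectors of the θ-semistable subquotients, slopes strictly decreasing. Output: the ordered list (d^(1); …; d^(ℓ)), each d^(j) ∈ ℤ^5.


Via rank(M_{q-1}∘⋯∘M_p): M ≅ I[1,1], I[1,4], I[1,5].
μ_θ-semistable layers: μ^(1)=13; μ^(2)=3; μ^(3)=-1/3; μ^(4)=-3

((1, 0, 0, 0, 0); (0, 0, 0, 1, 0); (1, 1, 1, 0, 0); (1, 1, 1, 1, 1))


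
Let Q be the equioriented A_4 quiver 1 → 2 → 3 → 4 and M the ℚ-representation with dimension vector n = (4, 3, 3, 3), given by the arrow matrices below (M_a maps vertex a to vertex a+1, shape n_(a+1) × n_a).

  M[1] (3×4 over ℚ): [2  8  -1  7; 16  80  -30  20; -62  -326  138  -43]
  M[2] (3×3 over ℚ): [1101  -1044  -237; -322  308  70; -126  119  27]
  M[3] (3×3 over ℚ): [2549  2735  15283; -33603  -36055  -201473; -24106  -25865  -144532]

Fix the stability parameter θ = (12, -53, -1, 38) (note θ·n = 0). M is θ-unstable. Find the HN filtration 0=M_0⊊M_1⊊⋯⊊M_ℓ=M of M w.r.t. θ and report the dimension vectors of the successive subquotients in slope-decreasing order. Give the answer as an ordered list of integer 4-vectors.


Interval decomposition of M: I[1,1], I[1,2], I[1,3], I[1,4], I[3,4], I[4,4].
HN type (ℓ=4): μ^(1)=38; μ^(2)=12; μ^(3)=-1; μ^(4)=-41/2

((0, 0, 0, 3); (1, 0, 0, 0); (0, 0, 3, 0); (3, 3, 0, 0))


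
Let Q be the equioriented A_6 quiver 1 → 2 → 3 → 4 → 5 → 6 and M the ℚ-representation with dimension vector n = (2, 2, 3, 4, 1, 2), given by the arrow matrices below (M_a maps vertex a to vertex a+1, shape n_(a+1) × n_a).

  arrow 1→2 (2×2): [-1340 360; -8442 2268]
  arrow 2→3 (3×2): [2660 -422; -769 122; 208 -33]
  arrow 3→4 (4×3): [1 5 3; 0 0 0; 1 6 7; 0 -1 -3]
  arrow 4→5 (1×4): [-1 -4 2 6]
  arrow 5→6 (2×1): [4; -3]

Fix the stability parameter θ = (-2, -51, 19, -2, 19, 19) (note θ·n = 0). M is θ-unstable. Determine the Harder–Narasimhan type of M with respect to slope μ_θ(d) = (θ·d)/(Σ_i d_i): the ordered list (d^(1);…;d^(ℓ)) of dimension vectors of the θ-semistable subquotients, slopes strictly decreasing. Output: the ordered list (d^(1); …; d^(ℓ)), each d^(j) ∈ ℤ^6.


Barcode: M ≅ I[1,1], I[1,6], I[2,4], I[3,4], I[4,4], I[6,6]. HN layers by μ_θ (5 steps, strictly decreasing):
  μ^(1)=19; μ^(2)=17/2; μ^(3)=-2; μ^(4)=-53/2; μ^(5)=-51

((0, 0, 0, 0, 1, 2); (0, 0, 3, 3, 0, 0); (1, 0, 0, 1, 0, 0); (1, 1, 0, 0, 0, 0); (0, 1, 0, 0, 0, 0))


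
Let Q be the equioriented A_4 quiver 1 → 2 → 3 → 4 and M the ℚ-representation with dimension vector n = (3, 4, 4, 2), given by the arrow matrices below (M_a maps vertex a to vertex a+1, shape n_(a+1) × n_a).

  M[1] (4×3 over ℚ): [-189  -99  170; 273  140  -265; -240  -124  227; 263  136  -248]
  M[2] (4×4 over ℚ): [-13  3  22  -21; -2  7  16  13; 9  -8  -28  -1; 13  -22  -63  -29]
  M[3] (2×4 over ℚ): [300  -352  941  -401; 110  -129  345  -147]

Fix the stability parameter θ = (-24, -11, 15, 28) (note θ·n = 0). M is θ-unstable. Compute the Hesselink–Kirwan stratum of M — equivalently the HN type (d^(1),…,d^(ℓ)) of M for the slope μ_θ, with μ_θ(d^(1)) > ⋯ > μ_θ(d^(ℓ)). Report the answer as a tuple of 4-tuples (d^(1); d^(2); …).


Interval decomposition of M: I[1,3], I[1,4]^2, I[2,3].
HN type (ℓ=4): μ^(1)=28; μ^(2)=15; μ^(3)=-11; μ^(4)=-24

((0, 0, 0, 2); (0, 0, 4, 0); (0, 4, 0, 0); (3, 0, 0, 0))


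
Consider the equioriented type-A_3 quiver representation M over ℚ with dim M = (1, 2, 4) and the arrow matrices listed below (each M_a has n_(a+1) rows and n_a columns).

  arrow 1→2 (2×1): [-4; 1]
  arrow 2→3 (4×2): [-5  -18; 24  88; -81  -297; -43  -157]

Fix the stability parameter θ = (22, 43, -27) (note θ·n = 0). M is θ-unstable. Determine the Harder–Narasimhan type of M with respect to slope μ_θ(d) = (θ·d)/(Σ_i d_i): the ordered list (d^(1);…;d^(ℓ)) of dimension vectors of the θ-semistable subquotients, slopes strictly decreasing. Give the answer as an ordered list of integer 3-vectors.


Barcode: M ≅ I[1,3], I[2,3], I[3,3]^2. HN layers by μ_θ (3 steps, strictly decreasing):
  μ^(1)=38/3; μ^(2)=8; μ^(3)=-27

((1, 1, 1); (0, 1, 1); (0, 0, 2))


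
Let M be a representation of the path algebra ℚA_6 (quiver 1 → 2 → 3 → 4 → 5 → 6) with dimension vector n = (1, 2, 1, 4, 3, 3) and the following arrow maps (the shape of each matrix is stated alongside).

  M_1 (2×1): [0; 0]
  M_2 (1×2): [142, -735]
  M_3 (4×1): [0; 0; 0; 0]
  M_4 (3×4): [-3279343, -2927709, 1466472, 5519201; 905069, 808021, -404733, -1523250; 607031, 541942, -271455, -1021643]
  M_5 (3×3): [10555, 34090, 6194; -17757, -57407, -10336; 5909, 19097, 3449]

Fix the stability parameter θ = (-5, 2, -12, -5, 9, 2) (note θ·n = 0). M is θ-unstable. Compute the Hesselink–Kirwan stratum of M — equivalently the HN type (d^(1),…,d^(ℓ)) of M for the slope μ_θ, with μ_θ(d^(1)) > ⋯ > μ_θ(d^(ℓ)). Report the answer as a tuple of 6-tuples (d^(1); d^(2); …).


Interval decomposition of M: I[1,1], I[2,2], I[2,3], I[4,4], I[4,6]^3.
HN type (ℓ=3): μ^(1)=11/2; μ^(2)=2; μ^(3)=-5

((0, 0, 0, 0, 3, 3); (0, 1, 0, 0, 0, 0); (1, 1, 1, 4, 0, 0))


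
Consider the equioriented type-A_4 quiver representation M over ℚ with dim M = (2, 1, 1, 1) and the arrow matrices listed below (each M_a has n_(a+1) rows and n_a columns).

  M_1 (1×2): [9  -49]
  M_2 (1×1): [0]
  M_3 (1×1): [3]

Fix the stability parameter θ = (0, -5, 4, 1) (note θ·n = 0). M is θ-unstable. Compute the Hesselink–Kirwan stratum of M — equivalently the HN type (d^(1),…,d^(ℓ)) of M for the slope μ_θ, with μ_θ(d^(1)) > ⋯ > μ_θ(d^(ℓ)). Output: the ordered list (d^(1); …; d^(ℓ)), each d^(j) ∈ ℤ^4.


Barcode: M ≅ I[1,1], I[1,2], I[3,4]. HN layers by μ_θ (3 steps, strictly decreasing):
  μ^(1)=5/2; μ^(2)=0; μ^(3)=-5/2

((0, 0, 1, 1); (1, 0, 0, 0); (1, 1, 0, 0))


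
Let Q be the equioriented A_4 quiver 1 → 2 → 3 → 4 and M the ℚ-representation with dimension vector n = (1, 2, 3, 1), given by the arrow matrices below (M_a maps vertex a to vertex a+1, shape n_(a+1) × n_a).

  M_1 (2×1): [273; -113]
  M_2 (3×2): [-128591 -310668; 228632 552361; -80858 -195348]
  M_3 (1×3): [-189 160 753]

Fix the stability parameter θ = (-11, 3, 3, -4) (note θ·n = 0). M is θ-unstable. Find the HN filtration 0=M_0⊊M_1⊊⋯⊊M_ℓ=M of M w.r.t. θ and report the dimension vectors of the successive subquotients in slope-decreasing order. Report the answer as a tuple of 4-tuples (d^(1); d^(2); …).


Interval decomposition of M: I[1,4], I[2,3], I[3,3].
HN type (ℓ=3): μ^(1)=3; μ^(2)=2/3; μ^(3)=-11

((0, 1, 2, 0); (0, 1, 1, 1); (1, 0, 0, 0))


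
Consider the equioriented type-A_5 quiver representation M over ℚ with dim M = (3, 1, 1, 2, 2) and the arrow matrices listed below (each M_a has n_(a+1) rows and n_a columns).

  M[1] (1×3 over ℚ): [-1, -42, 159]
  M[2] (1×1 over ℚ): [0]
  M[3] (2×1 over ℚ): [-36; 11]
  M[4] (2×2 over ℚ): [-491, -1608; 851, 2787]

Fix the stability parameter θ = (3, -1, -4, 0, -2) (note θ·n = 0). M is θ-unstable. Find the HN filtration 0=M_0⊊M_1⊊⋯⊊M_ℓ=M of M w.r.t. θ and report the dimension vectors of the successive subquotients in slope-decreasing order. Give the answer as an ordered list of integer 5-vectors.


Interval decomposition of M: I[1,1]^2, I[1,2], I[3,5], I[4,5].
HN type (ℓ=4): μ^(1)=3; μ^(2)=1; μ^(3)=-1; μ^(4)=-4

((2, 0, 0, 0, 0); (1, 1, 0, 0, 0); (0, 0, 0, 2, 2); (0, 0, 1, 0, 0))


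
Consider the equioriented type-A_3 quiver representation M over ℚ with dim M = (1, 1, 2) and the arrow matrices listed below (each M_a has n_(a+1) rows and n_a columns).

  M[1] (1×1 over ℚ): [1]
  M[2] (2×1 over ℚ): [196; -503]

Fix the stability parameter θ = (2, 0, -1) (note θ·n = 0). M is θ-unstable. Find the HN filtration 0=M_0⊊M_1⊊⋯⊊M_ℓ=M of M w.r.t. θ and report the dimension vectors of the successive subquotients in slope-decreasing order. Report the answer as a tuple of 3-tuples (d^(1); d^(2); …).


Interval decomposition of M: I[1,3], I[3,3].
HN type (ℓ=2): μ^(1)=1/3; μ^(2)=-1

((1, 1, 1); (0, 0, 1))


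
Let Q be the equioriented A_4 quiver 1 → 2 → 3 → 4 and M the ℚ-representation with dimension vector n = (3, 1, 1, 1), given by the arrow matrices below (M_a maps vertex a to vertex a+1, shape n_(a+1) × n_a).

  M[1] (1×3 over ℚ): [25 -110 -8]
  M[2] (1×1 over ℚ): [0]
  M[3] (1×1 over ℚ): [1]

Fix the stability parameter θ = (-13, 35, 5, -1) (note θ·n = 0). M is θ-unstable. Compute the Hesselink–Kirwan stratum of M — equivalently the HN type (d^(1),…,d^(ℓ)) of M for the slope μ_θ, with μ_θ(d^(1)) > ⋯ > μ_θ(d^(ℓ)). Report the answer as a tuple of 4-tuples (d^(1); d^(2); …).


Barcode: M ≅ I[1,1]^2, I[1,2], I[3,4]. HN layers by μ_θ (3 steps, strictly decreasing):
  μ^(1)=35; μ^(2)=2; μ^(3)=-13

((0, 1, 0, 0); (0, 0, 1, 1); (3, 0, 0, 0))


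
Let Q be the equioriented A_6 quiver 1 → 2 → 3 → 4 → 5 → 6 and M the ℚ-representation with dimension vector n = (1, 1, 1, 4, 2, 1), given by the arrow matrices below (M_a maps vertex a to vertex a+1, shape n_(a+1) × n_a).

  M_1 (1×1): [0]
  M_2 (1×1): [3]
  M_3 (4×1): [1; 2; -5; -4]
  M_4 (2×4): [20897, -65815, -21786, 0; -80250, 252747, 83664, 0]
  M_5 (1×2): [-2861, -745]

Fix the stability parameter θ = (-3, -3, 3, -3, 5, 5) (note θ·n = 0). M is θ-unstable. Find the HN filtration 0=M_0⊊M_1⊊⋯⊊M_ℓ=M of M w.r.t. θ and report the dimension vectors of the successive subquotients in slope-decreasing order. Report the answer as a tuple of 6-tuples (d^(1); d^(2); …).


Barcode: M ≅ I[1,1], I[2,6], I[4,4]^2, I[4,5]. HN layers by μ_θ (3 steps, strictly decreasing):
  μ^(1)=5; μ^(2)=0; μ^(3)=-3

((0, 0, 0, 0, 2, 1); (0, 0, 1, 1, 0, 0); (1, 1, 0, 3, 0, 0))


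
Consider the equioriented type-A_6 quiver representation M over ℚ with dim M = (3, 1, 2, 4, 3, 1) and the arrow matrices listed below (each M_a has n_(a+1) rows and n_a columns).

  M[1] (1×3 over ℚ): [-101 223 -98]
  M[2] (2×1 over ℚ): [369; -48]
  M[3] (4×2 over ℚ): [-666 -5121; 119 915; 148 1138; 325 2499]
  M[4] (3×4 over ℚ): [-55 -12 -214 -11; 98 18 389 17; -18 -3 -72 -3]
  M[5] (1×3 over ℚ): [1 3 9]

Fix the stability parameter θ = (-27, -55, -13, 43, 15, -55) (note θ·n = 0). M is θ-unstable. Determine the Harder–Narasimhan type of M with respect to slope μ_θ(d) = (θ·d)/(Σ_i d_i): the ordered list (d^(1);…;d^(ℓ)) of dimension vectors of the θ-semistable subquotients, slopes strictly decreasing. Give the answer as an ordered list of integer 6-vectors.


Barcode: M ≅ I[1,1]^2, I[1,6], I[3,5], I[4,4], I[4,5]. HN layers by μ_θ (6 steps, strictly decreasing):
  μ^(1)=43; μ^(2)=29; μ^(3)=1; μ^(4)=-13; μ^(5)=-27; μ^(6)=-41

((0, 0, 0, 1, 0, 0); (0, 0, 0, 2, 2, 0); (0, 0, 0, 1, 1, 1); (0, 0, 2, 0, 0, 0); (2, 0, 0, 0, 0, 0); (1, 1, 0, 0, 0, 0))


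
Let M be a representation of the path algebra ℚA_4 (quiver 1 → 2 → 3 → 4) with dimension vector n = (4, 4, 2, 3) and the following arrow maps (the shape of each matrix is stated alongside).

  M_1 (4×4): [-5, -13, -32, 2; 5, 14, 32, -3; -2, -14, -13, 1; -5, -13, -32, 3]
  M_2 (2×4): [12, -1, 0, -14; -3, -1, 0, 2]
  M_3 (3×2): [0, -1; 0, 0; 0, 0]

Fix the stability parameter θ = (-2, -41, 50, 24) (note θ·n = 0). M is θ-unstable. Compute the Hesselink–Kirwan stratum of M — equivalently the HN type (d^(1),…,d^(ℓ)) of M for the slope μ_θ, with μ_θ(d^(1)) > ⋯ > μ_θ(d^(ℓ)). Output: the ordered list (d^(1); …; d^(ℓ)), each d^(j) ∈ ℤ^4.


Barcode: M ≅ I[1,2]^2, I[1,3], I[1,4], I[4,4]^2. HN layers by μ_θ (4 steps, strictly decreasing):
  μ^(1)=50; μ^(2)=37; μ^(3)=24; μ^(4)=-43/2

((0, 0, 1, 0); (0, 0, 1, 1); (0, 0, 0, 2); (4, 4, 0, 0))


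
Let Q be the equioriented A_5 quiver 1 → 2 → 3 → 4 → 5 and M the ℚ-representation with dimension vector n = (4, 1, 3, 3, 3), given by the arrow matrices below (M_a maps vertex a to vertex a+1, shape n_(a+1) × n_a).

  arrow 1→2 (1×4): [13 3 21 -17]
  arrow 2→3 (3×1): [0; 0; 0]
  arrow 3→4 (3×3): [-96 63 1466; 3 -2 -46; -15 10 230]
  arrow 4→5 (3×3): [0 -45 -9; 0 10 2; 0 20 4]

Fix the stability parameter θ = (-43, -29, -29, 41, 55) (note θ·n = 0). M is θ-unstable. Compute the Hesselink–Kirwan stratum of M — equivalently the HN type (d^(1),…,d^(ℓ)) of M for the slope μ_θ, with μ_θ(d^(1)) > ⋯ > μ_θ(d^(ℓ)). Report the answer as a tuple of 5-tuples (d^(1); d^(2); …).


Interval decomposition of M: I[1,1]^3, I[1,2], I[3,3], I[3,4]^2, I[4,5], I[5,5]^2.
HN type (ℓ=4): μ^(1)=55; μ^(2)=41; μ^(3)=-29; μ^(4)=-43

((0, 0, 0, 0, 3); (0, 0, 0, 3, 0); (0, 1, 3, 0, 0); (4, 0, 0, 0, 0))


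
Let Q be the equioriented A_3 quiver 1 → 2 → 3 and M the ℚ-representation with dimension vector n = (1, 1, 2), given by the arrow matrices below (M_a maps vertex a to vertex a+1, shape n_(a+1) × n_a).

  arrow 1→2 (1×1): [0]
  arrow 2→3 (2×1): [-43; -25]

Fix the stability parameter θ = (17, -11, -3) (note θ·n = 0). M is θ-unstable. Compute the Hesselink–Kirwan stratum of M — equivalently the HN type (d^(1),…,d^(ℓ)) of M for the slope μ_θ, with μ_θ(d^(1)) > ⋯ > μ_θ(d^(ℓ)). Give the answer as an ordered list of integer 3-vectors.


Interval decomposition of M: I[1,1], I[2,3], I[3,3].
HN type (ℓ=3): μ^(1)=17; μ^(2)=-3; μ^(3)=-11

((1, 0, 0); (0, 0, 2); (0, 1, 0))


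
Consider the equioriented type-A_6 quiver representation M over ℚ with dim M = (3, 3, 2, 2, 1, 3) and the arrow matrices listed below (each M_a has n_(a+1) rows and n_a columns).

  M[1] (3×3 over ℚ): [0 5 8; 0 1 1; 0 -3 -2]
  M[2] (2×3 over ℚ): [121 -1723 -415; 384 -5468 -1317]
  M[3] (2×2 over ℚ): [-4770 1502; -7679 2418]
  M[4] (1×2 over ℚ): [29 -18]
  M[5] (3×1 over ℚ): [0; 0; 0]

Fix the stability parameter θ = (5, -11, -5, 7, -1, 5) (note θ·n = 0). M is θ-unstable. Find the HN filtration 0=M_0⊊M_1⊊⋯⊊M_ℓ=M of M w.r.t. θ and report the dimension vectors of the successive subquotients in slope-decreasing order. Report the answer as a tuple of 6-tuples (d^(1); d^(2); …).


Interval decomposition of M: I[1,1], I[1,4], I[1,5], I[2,2], I[6,6]^3.
HN type (ℓ=5): μ^(1)=7; μ^(2)=5; μ^(3)=3; μ^(4)=-11/3; μ^(5)=-11

((0, 0, 0, 1, 0, 0); (1, 0, 0, 0, 0, 3); (0, 0, 0, 1, 1, 0); (2, 2, 2, 0, 0, 0); (0, 1, 0, 0, 0, 0))


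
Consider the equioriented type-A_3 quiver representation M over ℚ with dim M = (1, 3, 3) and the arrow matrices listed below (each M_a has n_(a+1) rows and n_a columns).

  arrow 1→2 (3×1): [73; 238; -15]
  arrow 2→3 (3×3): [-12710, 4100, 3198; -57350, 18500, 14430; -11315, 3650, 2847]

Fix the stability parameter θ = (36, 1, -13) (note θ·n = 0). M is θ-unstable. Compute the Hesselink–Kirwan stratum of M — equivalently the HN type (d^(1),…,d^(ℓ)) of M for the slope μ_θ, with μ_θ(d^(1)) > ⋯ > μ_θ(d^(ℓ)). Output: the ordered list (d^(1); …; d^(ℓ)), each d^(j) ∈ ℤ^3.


Barcode: M ≅ I[1,2], I[2,2], I[2,3], I[3,3]^2. HN layers by μ_θ (4 steps, strictly decreasing):
  μ^(1)=37/2; μ^(2)=1; μ^(3)=-6; μ^(4)=-13

((1, 1, 0); (0, 1, 0); (0, 1, 1); (0, 0, 2))


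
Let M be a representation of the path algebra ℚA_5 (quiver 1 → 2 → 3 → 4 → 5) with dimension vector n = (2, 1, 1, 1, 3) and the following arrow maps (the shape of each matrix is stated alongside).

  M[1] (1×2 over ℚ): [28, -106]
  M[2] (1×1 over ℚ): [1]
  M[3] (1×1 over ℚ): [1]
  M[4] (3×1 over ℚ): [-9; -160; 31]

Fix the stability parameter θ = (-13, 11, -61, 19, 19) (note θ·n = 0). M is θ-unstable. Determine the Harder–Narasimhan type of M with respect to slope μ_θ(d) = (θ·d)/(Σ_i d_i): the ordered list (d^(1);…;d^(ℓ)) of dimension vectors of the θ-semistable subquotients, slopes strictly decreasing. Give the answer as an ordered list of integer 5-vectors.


Interval decomposition of M: I[1,1], I[1,5], I[5,5]^2.
HN type (ℓ=3): μ^(1)=19; μ^(2)=-13; μ^(3)=-21

((0, 0, 0, 1, 3); (1, 0, 0, 0, 0); (1, 1, 1, 0, 0))


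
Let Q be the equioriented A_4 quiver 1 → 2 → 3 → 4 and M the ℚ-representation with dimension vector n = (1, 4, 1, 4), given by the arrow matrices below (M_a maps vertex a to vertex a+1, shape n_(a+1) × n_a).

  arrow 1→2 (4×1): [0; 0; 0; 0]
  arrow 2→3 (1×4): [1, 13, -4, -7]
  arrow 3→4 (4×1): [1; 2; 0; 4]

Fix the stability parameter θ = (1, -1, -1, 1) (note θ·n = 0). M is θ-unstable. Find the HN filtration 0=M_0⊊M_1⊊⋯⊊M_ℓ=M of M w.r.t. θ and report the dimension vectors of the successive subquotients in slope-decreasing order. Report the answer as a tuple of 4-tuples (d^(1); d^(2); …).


Via rank(M_{q-1}∘⋯∘M_p): M ≅ I[1,1], I[2,2]^3, I[2,4], I[4,4]^3.
μ_θ-semistable layers: μ^(1)=1; μ^(2)=-1

((1, 0, 0, 4); (0, 4, 1, 0))


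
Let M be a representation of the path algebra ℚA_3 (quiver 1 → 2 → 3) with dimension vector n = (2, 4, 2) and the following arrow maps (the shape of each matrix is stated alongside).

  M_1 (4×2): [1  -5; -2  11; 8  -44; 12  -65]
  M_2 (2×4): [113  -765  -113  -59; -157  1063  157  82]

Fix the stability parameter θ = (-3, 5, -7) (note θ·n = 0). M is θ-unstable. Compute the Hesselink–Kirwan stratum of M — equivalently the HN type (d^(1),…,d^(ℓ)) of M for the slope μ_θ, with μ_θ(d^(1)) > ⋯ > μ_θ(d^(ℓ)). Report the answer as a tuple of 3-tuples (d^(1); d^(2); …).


Barcode: M ≅ I[1,3]^2, I[2,2]^2. HN layers by μ_θ (3 steps, strictly decreasing):
  μ^(1)=5; μ^(2)=-1; μ^(3)=-3

((0, 2, 0); (0, 2, 2); (2, 0, 0))


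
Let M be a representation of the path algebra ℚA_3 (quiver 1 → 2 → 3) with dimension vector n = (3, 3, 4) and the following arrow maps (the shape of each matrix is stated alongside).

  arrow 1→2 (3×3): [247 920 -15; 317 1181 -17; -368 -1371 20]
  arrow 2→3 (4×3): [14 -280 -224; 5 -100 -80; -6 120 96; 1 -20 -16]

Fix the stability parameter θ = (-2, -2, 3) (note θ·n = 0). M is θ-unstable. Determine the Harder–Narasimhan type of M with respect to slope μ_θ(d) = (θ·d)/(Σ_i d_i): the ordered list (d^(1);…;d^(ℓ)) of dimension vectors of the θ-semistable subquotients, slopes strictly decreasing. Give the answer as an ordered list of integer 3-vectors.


Interval decomposition of M: I[1,2]^2, I[1,3], I[3,3]^3.
HN type (ℓ=2): μ^(1)=3; μ^(2)=-2

((0, 0, 4); (3, 3, 0))


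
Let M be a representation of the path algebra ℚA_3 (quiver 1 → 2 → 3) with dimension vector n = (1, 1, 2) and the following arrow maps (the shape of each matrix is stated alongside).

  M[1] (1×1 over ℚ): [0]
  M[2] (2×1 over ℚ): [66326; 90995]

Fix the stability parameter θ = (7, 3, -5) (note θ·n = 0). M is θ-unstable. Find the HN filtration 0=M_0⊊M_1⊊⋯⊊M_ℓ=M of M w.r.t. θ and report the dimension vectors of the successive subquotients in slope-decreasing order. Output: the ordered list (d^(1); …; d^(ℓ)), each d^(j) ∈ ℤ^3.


Barcode: M ≅ I[1,1], I[2,3], I[3,3]. HN layers by μ_θ (3 steps, strictly decreasing):
  μ^(1)=7; μ^(2)=-1; μ^(3)=-5

((1, 0, 0); (0, 1, 1); (0, 0, 1))


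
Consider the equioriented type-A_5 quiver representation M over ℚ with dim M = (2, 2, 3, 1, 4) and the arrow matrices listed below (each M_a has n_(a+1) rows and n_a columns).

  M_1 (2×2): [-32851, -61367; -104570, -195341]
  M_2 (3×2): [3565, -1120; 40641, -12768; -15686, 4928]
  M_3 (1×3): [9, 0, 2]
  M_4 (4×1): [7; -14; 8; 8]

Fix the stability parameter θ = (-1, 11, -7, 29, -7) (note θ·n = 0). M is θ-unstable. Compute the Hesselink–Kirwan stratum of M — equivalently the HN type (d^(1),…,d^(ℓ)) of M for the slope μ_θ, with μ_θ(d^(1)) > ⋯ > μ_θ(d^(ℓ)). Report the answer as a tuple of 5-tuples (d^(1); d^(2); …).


Barcode: M ≅ I[1,2], I[1,5], I[3,3]^2, I[5,5]^3. HN layers by μ_θ (4 steps, strictly decreasing):
  μ^(1)=11; μ^(2)=2; μ^(3)=-1; μ^(4)=-7

((0, 1, 0, 1, 1); (0, 1, 1, 0, 0); (2, 0, 0, 0, 0); (0, 0, 2, 0, 3))


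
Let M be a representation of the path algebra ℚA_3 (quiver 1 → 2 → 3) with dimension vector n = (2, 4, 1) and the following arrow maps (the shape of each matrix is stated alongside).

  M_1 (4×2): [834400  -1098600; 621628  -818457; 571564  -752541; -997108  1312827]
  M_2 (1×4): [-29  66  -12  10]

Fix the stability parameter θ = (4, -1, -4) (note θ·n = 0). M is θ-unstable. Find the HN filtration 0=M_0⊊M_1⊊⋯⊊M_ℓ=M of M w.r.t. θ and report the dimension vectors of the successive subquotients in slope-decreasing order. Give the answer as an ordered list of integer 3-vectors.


Barcode: M ≅ I[1,1], I[1,2], I[2,2]^2, I[2,3]. HN layers by μ_θ (4 steps, strictly decreasing):
  μ^(1)=4; μ^(2)=3/2; μ^(3)=-1; μ^(4)=-5/2

((1, 0, 0); (1, 1, 0); (0, 2, 0); (0, 1, 1))


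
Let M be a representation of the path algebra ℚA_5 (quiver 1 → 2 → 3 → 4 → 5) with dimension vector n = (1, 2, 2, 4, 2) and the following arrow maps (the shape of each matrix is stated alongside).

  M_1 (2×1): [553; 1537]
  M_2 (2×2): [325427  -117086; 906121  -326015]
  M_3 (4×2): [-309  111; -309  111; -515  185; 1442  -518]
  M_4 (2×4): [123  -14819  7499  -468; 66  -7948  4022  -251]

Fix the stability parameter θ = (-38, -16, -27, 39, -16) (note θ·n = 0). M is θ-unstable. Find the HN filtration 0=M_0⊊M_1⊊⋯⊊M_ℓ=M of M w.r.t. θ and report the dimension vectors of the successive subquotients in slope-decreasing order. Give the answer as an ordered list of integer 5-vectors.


Barcode: M ≅ I[1,5], I[2,3], I[4,4]^2, I[4,5]. HN layers by μ_θ (4 steps, strictly decreasing):
  μ^(1)=39; μ^(2)=23/2; μ^(3)=-43/2; μ^(4)=-38

((0, 0, 0, 2, 0); (0, 0, 0, 2, 2); (0, 2, 2, 0, 0); (1, 0, 0, 0, 0))


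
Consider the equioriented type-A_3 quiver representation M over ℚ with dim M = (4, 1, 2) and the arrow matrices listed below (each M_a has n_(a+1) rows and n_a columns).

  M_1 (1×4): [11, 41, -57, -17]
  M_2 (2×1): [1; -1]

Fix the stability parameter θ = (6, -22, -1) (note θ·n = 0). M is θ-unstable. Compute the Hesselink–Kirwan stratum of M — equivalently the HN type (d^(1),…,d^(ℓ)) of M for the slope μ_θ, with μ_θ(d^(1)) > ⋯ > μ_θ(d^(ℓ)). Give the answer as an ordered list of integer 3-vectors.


Via rank(M_{q-1}∘⋯∘M_p): M ≅ I[1,1]^3, I[1,3], I[3,3].
μ_θ-semistable layers: μ^(1)=6; μ^(2)=-1; μ^(3)=-8

((3, 0, 0); (0, 0, 2); (1, 1, 0))


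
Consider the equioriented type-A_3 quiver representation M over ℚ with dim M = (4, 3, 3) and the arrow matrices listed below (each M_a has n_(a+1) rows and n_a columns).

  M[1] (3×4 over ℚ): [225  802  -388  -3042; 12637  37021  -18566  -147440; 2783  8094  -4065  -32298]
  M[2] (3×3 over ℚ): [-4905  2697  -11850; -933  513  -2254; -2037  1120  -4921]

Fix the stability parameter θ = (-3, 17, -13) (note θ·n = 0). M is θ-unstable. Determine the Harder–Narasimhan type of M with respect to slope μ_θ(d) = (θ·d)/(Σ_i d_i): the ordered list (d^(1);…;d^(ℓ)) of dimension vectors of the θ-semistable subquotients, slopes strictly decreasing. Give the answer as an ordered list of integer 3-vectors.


Via rank(M_{q-1}∘⋯∘M_p): M ≅ I[1,1], I[1,2], I[1,3]^2, I[3,3].
μ_θ-semistable layers: μ^(1)=17; μ^(2)=2; μ^(3)=-3; μ^(4)=-13

((0, 1, 0); (0, 2, 2); (4, 0, 0); (0, 0, 1))


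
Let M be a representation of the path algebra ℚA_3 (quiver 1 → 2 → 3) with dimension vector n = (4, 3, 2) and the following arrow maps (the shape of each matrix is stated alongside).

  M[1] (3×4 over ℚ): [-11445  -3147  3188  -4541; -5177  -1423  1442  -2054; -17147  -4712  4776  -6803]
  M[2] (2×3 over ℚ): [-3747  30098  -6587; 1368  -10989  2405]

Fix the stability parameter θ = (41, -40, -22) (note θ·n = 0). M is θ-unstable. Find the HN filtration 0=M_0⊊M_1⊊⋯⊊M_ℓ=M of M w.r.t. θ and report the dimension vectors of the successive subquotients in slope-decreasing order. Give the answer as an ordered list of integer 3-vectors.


Barcode: M ≅ I[1,1], I[1,2], I[1,3]^2. HN layers by μ_θ (3 steps, strictly decreasing):
  μ^(1)=41; μ^(2)=1/2; μ^(3)=-7

((1, 0, 0); (1, 1, 0); (2, 2, 2))


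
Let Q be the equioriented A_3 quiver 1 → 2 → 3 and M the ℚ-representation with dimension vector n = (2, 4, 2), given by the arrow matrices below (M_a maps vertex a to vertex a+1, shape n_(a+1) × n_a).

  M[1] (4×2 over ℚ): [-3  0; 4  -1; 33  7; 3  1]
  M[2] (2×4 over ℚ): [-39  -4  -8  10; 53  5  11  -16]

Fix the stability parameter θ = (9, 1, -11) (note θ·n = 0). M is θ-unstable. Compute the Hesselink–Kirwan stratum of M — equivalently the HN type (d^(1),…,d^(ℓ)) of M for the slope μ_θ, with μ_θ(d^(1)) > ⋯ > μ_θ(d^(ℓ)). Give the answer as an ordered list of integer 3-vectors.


Interval decomposition of M: I[1,3]^2, I[2,2]^2.
HN type (ℓ=2): μ^(1)=1; μ^(2)=-1/3

((0, 2, 0); (2, 2, 2))


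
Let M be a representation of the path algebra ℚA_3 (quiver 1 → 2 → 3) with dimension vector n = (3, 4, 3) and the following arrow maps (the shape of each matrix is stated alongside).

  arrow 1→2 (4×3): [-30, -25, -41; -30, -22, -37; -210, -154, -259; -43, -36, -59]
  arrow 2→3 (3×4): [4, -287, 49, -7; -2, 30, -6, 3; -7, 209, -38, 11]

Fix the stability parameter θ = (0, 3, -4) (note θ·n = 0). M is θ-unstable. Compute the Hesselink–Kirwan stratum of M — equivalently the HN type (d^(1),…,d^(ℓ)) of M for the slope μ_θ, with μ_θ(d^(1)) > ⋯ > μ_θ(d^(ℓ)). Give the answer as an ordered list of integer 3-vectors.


Interval decomposition of M: I[1,3]^3, I[2,2].
HN type (ℓ=2): μ^(1)=3; μ^(2)=-1/3

((0, 1, 0); (3, 3, 3))


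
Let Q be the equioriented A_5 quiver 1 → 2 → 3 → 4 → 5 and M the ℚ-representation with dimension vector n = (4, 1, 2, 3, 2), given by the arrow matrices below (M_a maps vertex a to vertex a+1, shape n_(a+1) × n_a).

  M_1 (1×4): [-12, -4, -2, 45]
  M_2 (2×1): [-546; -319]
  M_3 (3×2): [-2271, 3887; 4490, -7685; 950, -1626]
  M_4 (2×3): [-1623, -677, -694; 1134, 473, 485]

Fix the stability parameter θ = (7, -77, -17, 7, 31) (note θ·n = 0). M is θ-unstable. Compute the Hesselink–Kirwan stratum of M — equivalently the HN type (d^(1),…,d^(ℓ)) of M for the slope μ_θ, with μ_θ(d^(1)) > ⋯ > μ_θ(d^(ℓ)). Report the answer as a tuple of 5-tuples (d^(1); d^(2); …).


Via rank(M_{q-1}∘⋯∘M_p): M ≅ I[1,1]^3, I[1,5], I[3,5], I[4,4].
μ_θ-semistable layers: μ^(1)=31; μ^(2)=7; μ^(3)=-17; μ^(4)=-35

((0, 0, 0, 0, 2); (3, 0, 0, 3, 0); (0, 0, 2, 0, 0); (1, 1, 0, 0, 0))
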